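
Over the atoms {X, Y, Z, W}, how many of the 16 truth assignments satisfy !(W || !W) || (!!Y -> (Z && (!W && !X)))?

Initial set: {(!(W || !W) || (!!Y -> (Z && (!W && !X))))}.
(!(W || !W) || (!!Y -> (Z && (!W && !X)))): β-rule — branch into !(W || !W)  //  (!!Y -> (Z && (!W && !X))).
  branch 1 (add !(W || !W)):
    !(W || !W): α-rule — add !W, !!W.
    × closes — contains both W and !W.
  branch 2 (add (!!Y -> (Z && (!W && !X)))):
    (!!Y -> (Z && (!W && !X))): β-rule — branch into !!!Y  //  (Z && (!W && !X)).
      branch 2.1 (add !!!Y):
        !!!Y: drop double negation, giving !Y.
        ○ open, literals {Y=false}.
      branch 2.2 (add (Z && (!W && !X))):
        (Z && (!W && !X)): α-rule — add Z, (!W && !X).
        (!W && !X): α-rule — add !W, !X.
        ○ open, literals {W=false, X=false, Z=true}.
1 branch closed, 2 open.
Each open branch fixes some atoms; the unmentioned ones are free. Counting distinct full assignments: branch {Y=false} (X, Z, W) contributes 8 new; branch {W=false, X=false, Z=true} (Y) contributes 1 new. Total: 9.

9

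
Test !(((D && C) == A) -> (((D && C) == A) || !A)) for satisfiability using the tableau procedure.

Initial set: {!(((D && C) == A) -> (((D && C) == A) || !A))}.
!(((D && C) == A) -> (((D && C) == A) || !A)): α-rule — add ((D && C) == A), !(((D && C) == A) || !A).
!(((D && C) == A) || !A): α-rule — add !((D && C) == A), !!A.
((D && C) == A): β-rule — branch into (D && C), A  //  !(D && C), !A.
  branch 1 (add (D && C), A):
    (D && C): α-rule — add D, C.
    !((D && C) == A): β-rule — branch into (D && C), !A  //  !(D && C), A.
      branch 1.1 (add (D && C), !A):
        × closes — contains both A and !A.
      branch 1.2 (add !(D && C), A):
        !(D && C): β-rule — branch into !D  //  !C.
          branch 1.2.1 (add !D):
            × closes — contains both D and !D.
          branch 1.2.2 (add !C):
            × closes — contains both C and !C.
  branch 2 (add !(D && C), !A):
    × closes — contains both A and !A.
All 4 branches close.
Every branch closed; the formula is unsatisfiable.

Unsatisfiable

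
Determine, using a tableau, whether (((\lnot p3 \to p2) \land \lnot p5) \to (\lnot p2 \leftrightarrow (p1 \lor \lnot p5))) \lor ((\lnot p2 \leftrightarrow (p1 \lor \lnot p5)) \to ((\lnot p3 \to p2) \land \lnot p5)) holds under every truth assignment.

Assume the negation and expand:
Initial set: {\lnot ((((\lnot p3 \to p2) \land \lnot p5) \to (\lnot p2 \leftrightarrow (p1 \lor \lnot p5))) \lor ((\lnot p2 \leftrightarrow (p1 \lor \lnot p5)) \to ((\lnot p3 \to p2) \land \lnot p5)))}.
\lnot ((((\lnot p3 \to p2) \land \lnot p5) \to (\lnot p2 \leftrightarrow (p1 \lor \lnot p5))) \lor ((\lnot p2 \leftrightarrow (p1 \lor \lnot p5)) \to ((\lnot p3 \to p2) \land \lnot p5))): α-rule — add \lnot (((\lnot p3 \to p2) \land \lnot p5) \to (\lnot p2 \leftrightarrow (p1 \lor \lnot p5))), \lnot ((\lnot p2 \leftrightarrow (p1 \lor \lnot p5)) \to ((\lnot p3 \to p2) \land \lnot p5)).
\lnot (((\lnot p3 \to p2) \land \lnot p5) \to (\lnot p2 \leftrightarrow (p1 \lor \lnot p5))): α-rule — add ((\lnot p3 \to p2) \land \lnot p5), \lnot (\lnot p2 \leftrightarrow (p1 \lor \lnot p5)).
\lnot ((\lnot p2 \leftrightarrow (p1 \lor \lnot p5)) \to ((\lnot p3 \to p2) \land \lnot p5)): α-rule — add (\lnot p2 \leftrightarrow (p1 \lor \lnot p5)), \lnot ((\lnot p3 \to p2) \land \lnot p5).
((\lnot p3 \to p2) \land \lnot p5): α-rule — add (\lnot p3 \to p2), \lnot p5.
\lnot (\lnot p2 \leftrightarrow (p1 \lor \lnot p5)): β-rule — branch into \lnot p2, \lnot (p1 \lor \lnot p5)  //  \lnot \lnot p2, (p1 \lor \lnot p5).
  branch 1 (add \lnot p2, \lnot (p1 \lor \lnot p5)):
    \lnot (p1 \lor \lnot p5): α-rule — add \lnot p1, \lnot \lnot p5.
    × closes — contains both p5 and \lnot p5.
  branch 2 (add \lnot \lnot p2, (p1 \lor \lnot p5)):
    (\lnot p2 \leftrightarrow (p1 \lor \lnot p5)): β-rule — branch into \lnot p2, (p1 \lor \lnot p5)  //  \lnot \lnot p2, \lnot (p1 \lor \lnot p5).
      branch 2.1 (add \lnot p2, (p1 \lor \lnot p5)):
        × closes — contains both p2 and \lnot p2.
      branch 2.2 (add \lnot \lnot p2, \lnot (p1 \lor \lnot p5)):
        \lnot (p1 \lor \lnot p5): α-rule — add \lnot p1, \lnot \lnot p5.
        × closes — contains both p5 and \lnot p5.
All 3 branches close.
Every branch closed, so the negation is unsatisfiable and the formula is valid.

Valid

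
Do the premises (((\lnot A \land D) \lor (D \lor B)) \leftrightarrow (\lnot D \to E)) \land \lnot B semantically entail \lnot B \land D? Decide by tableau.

No

Initial set: {((((\lnot A \land D) \lor (D \lor B)) \leftrightarrow (\lnot D \to E)) \land \lnot B); \lnot (\lnot B \land D)}.
((((\lnot A \land D) \lor (D \lor B)) \leftrightarrow (\lnot D \to E)) \land \lnot B): α-rule — add (((\lnot A \land D) \lor (D \lor B)) \leftrightarrow (\lnot D \to E)), \lnot B.
\lnot (\lnot B \land D): β-rule — branch into \lnot \lnot B  //  \lnot D.
  branch 1 (add \lnot \lnot B):
    × closes — contains both B and \lnot B.
  branch 2 (add \lnot D):
    (((\lnot A \land D) \lor (D \lor B)) \leftrightarrow (\lnot D \to E)): β-rule — branch into ((\lnot A \land D) \lor (D \lor B)), (\lnot D \to E)  //  \lnot ((\lnot A \land D) \lor (D \lor B)), \lnot (\lnot D \to E).
      branch 2.1 (add ((\lnot A \land D) \lor (D \lor B)), (\lnot D \to E)):
        ((\lnot A \land D) \lor (D \lor B)): β-rule — branch into (\lnot A \land D)  //  (D \lor B).
          branch 2.1.1 (add (\lnot A \land D)):
            (\lnot A \land D): α-rule — add \lnot A, D.
            × closes — contains both D and \lnot D.
          branch 2.1.2 (add (D \lor B)):
            (\lnot D \to E): β-rule — branch into \lnot \lnot D  //  E.
              branch 2.1.2.1 (add \lnot \lnot D):
                × closes — contains both D and \lnot D.
              branch 2.1.2.2 (add E):
                (D \lor B): β-rule — branch into D  //  B.
                  branch 2.1.2.2.1 (add D):
                    × closes — contains both D and \lnot D.
                  branch 2.1.2.2.2 (add B):
                    × closes — contains both B and \lnot B.
      branch 2.2 (add \lnot ((\lnot A \land D) \lor (D \lor B)), \lnot (\lnot D \to E)):
        \lnot ((\lnot A \land D) \lor (D \lor B)): α-rule — add \lnot (\lnot A \land D), \lnot (D \lor B).
        \lnot (\lnot D \to E): α-rule — add \lnot D, \lnot E.
        \lnot (D \lor B): α-rule — add \lnot D, \lnot B.
        \lnot (\lnot A \land D): β-rule — branch into \lnot \lnot A  //  \lnot D.
          branch 2.2.1 (add \lnot \lnot A):
            ○ open, literals {A=true, B=false, D=false, E=false}.
          branch 2.2.2 (add \lnot D):
            ○ open, literals {B=false, D=false, E=false}.
5 branches closed, 2 open.
An open branch gives a countermodel: A=true, B=false, D=false, E=false (unmentioned atoms arbitrary); the premises hold there but the conclusion fails.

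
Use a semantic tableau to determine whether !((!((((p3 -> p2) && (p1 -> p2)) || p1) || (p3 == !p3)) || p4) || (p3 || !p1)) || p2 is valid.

Assume the negation and expand:
Initial set: {!(!((!((((p3 -> p2) && (p1 -> p2)) || p1) || (p3 == !p3)) || p4) || (p3 || !p1)) || p2)}.
!(!((!((((p3 -> p2) && (p1 -> p2)) || p1) || (p3 == !p3)) || p4) || (p3 || !p1)) || p2): α-rule — add !!((!((((p3 -> p2) && (p1 -> p2)) || p1) || (p3 == !p3)) || p4) || (p3 || !p1)), !p2.
!!((!((((p3 -> p2) && (p1 -> p2)) || p1) || (p3 == !p3)) || p4) || (p3 || !p1)): β-rule — branch into (!((((p3 -> p2) && (p1 -> p2)) || p1) || (p3 == !p3)) || p4)  //  (p3 || !p1).
  branch 1 (add (!((((p3 -> p2) && (p1 -> p2)) || p1) || (p3 == !p3)) || p4)):
    (!((((p3 -> p2) && (p1 -> p2)) || p1) || (p3 == !p3)) || p4): β-rule — branch into !((((p3 -> p2) && (p1 -> p2)) || p1) || (p3 == !p3))  //  p4.
      branch 1.1 (add !((((p3 -> p2) && (p1 -> p2)) || p1) || (p3 == !p3))):
        !((((p3 -> p2) && (p1 -> p2)) || p1) || (p3 == !p3)): α-rule — add !(((p3 -> p2) && (p1 -> p2)) || p1), !(p3 == !p3).
        !(((p3 -> p2) && (p1 -> p2)) || p1): α-rule — add !((p3 -> p2) && (p1 -> p2)), !p1.
        !(p3 == !p3): β-rule — branch into p3, !!p3  //  !p3, !p3.
          branch 1.1.1 (add p3, !!p3):
            !((p3 -> p2) && (p1 -> p2)): β-rule — branch into !(p3 -> p2)  //  !(p1 -> p2).
              branch 1.1.1.1 (add !(p3 -> p2)):
                !(p3 -> p2): α-rule — add p3, !p2.
                ○ open, literals {p1=0, p2=0, p3=1}.
              branch 1.1.1.2 (add !(p1 -> p2)):
                !(p1 -> p2): α-rule — add p1, !p2.
                × closes — contains both p1 and !p1.
          branch 1.1.2 (add !p3, !p3):
            !((p3 -> p2) && (p1 -> p2)): β-rule — branch into !(p3 -> p2)  //  !(p1 -> p2).
              branch 1.1.2.1 (add !(p3 -> p2)):
                !(p3 -> p2): α-rule — add p3, !p2.
                × closes — contains both p3 and !p3.
              branch 1.1.2.2 (add !(p1 -> p2)):
                !(p1 -> p2): α-rule — add p1, !p2.
                × closes — contains both p1 and !p1.
      branch 1.2 (add p4):
        ○ open, literals {p2=0, p4=1}.
  branch 2 (add (p3 || !p1)):
    (p3 || !p1): β-rule — branch into p3  //  !p1.
      branch 2.1 (add p3):
        ○ open, literals {p2=0, p3=1}.
      branch 2.2 (add !p1):
        ○ open, literals {p1=0, p2=0}.
3 branches closed, 4 open.
An open branch gives a countermodel: p1=0, p2=0, p3=1 (unmentioned atoms arbitrary); under it the original formula is false.

Not valid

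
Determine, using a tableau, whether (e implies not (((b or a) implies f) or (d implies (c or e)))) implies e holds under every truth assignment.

Not valid

Assume the negation and expand:
Initial set: {F ((e implies not (((b or a) implies f) or (d implies (c or e)))) implies e)}.
F ((e implies not (((b or a) implies f) or (d implies (c or e)))) implies e): α-rule — add T (e implies not (((b or a) implies f) or (d implies (c or e)))), F e.
T (e implies not (((b or a) implies f) or (d implies (c or e)))): β-rule — branch into F e  //  T not (((b or a) implies f) or (d implies (c or e))).
  branch 1 (add F e):
    ○ open, literals {e=false}.
  branch 2 (add T not (((b or a) implies f) or (d implies (c or e)))):
    T not (((b or a) implies f) or (d implies (c or e))): α-rule — add F ((b or a) implies f), F (d implies (c or e)).
    F ((b or a) implies f): α-rule — add T (b or a), F f.
    F (d implies (c or e)): α-rule — add T d, F (c or e).
    F (c or e): α-rule — add F c, F e.
    T (b or a): β-rule — branch into T b  //  T a.
      branch 2.1 (add T b):
        ○ open, literals {b=true, c=false, d=true, e=false, f=false}.
      branch 2.2 (add T a):
        ○ open, literals {a=true, c=false, d=true, e=false, f=false}.
0 branches closed, 3 open.
An open branch gives a countermodel: e=false (unmentioned atoms arbitrary); under it the original formula is false.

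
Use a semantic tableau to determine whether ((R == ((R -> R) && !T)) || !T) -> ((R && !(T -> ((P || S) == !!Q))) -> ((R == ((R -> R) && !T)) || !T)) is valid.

Assume the negation and expand:
Initial set: {!(((R == ((R -> R) && !T)) || !T) -> ((R && !(T -> ((P || S) == !!Q))) -> ((R == ((R -> R) && !T)) || !T)))}.
!(((R == ((R -> R) && !T)) || !T) -> ((R && !(T -> ((P || S) == !!Q))) -> ((R == ((R -> R) && !T)) || !T))): α-rule — add ((R == ((R -> R) && !T)) || !T), !((R && !(T -> ((P || S) == !!Q))) -> ((R == ((R -> R) && !T)) || !T)).
!((R && !(T -> ((P || S) == !!Q))) -> ((R == ((R -> R) && !T)) || !T)): α-rule — add (R && !(T -> ((P || S) == !!Q))), !((R == ((R -> R) && !T)) || !T).
(R && !(T -> ((P || S) == !!Q))): α-rule — add R, !(T -> ((P || S) == !!Q)).
!((R == ((R -> R) && !T)) || !T): α-rule — add !(R == ((R -> R) && !T)), !!T.
!(T -> ((P || S) == !!Q)): α-rule — add T, !((P || S) == !!Q).
((R == ((R -> R) && !T)) || !T): β-rule — branch into (R == ((R -> R) && !T))  //  !T.
  branch 1 (add (R == ((R -> R) && !T))):
    !(R == ((R -> R) && !T)): β-rule — branch into R, !((R -> R) && !T)  //  !R, ((R -> R) && !T).
      branch 1.1 (add R, !((R -> R) && !T)):
        !((P || S) == !!Q): β-rule — branch into (P || S), !!!Q  //  !(P || S), !!Q.
          branch 1.1.1 (add (P || S), !!!Q):
            !!!Q: drop double negation, giving !Q.
            (R == ((R -> R) && !T)): β-rule — branch into R, ((R -> R) && !T)  //  !R, !((R -> R) && !T).
              branch 1.1.1.1 (add R, ((R -> R) && !T)):
                ((R -> R) && !T): α-rule — add (R -> R), !T.
                × closes — contains both T and !T.
              branch 1.1.1.2 (add !R, !((R -> R) && !T)):
                × closes — contains both R and !R.
          branch 1.1.2 (add !(P || S), !!Q):
            !(P || S): α-rule — add !P, !S.
            !!Q: drop double negation, giving Q.
            (R == ((R -> R) && !T)): β-rule — branch into R, ((R -> R) && !T)  //  !R, !((R -> R) && !T).
              branch 1.1.2.1 (add R, ((R -> R) && !T)):
                ((R -> R) && !T): α-rule — add (R -> R), !T.
                × closes — contains both T and !T.
              branch 1.1.2.2 (add !R, !((R -> R) && !T)):
                × closes — contains both R and !R.
      branch 1.2 (add !R, ((R -> R) && !T)):
        × closes — contains both R and !R.
  branch 2 (add !T):
    × closes — contains both T and !T.
All 6 branches close.
Every branch closed, so the negation is unsatisfiable and the formula is valid.

Valid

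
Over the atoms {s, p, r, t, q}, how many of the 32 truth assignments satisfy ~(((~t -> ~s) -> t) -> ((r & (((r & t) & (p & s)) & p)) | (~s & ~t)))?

22

Initial set: {~(((~t -> ~s) -> t) -> ((r & (((r & t) & (p & s)) & p)) | (~s & ~t)))}.
~(((~t -> ~s) -> t) -> ((r & (((r & t) & (p & s)) & p)) | (~s & ~t))): α-rule — add ((~t -> ~s) -> t), ~((r & (((r & t) & (p & s)) & p)) | (~s & ~t)).
~((r & (((r & t) & (p & s)) & p)) | (~s & ~t)): α-rule — add ~(r & (((r & t) & (p & s)) & p)), ~(~s & ~t).
((~t -> ~s) -> t): β-rule — branch into ~(~t -> ~s)  //  t.
  branch 1 (add ~(~t -> ~s)):
    ~(~t -> ~s): α-rule — add ~t, ~~s.
    ~(r & (((r & t) & (p & s)) & p)): β-rule — branch into ~r  //  ~(((r & t) & (p & s)) & p).
      branch 1.1 (add ~r):
        ~(~s & ~t): β-rule — branch into ~~s  //  ~~t.
          branch 1.1.1 (add ~~s):
            ○ open, literals {r=0, s=1, t=0}.
          branch 1.1.2 (add ~~t):
            × closes — contains both t and ~t.
      branch 1.2 (add ~(((r & t) & (p & s)) & p)):
        ~(~s & ~t): β-rule — branch into ~~s  //  ~~t.
          branch 1.2.1 (add ~~s):
            ~(((r & t) & (p & s)) & p): β-rule — branch into ~((r & t) & (p & s))  //  ~p.
              branch 1.2.1.1 (add ~((r & t) & (p & s))):
                ~((r & t) & (p & s)): β-rule — branch into ~(r & t)  //  ~(p & s).
                  branch 1.2.1.1.1 (add ~(r & t)):
                    ~(r & t): β-rule — branch into ~r  //  ~t.
                      branch 1.2.1.1.1.1 (add ~r):
                        ○ open, literals {r=0, s=1, t=0}.
                      branch 1.2.1.1.1.2 (add ~t):
                        ○ open, literals {s=1, t=0}.
                  branch 1.2.1.1.2 (add ~(p & s)):
                    ~(p & s): β-rule — branch into ~p  //  ~s.
                      branch 1.2.1.1.2.1 (add ~p):
                        ○ open, literals {p=0, s=1, t=0}.
                      branch 1.2.1.1.2.2 (add ~s):
                        × closes — contains both s and ~s.
              branch 1.2.1.2 (add ~p):
                ○ open, literals {p=0, s=1, t=0}.
          branch 1.2.2 (add ~~t):
            × closes — contains both t and ~t.
  branch 2 (add t):
    ~(r & (((r & t) & (p & s)) & p)): β-rule — branch into ~r  //  ~(((r & t) & (p & s)) & p).
      branch 2.1 (add ~r):
        ~(~s & ~t): β-rule — branch into ~~s  //  ~~t.
          branch 2.1.1 (add ~~s):
            ○ open, literals {r=0, s=1, t=1}.
          branch 2.1.2 (add ~~t):
            ○ open, literals {r=0, t=1}.
      branch 2.2 (add ~(((r & t) & (p & s)) & p)):
        ~(~s & ~t): β-rule — branch into ~~s  //  ~~t.
          branch 2.2.1 (add ~~s):
            ~(((r & t) & (p & s)) & p): β-rule — branch into ~((r & t) & (p & s))  //  ~p.
              branch 2.2.1.1 (add ~((r & t) & (p & s))):
                ~((r & t) & (p & s)): β-rule — branch into ~(r & t)  //  ~(p & s).
                  branch 2.2.1.1.1 (add ~(r & t)):
                    ~(r & t): β-rule — branch into ~r  //  ~t.
                      branch 2.2.1.1.1.1 (add ~r):
                        ○ open, literals {r=0, s=1, t=1}.
                      branch 2.2.1.1.1.2 (add ~t):
                        × closes — contains both t and ~t.
                  branch 2.2.1.1.2 (add ~(p & s)):
                    ~(p & s): β-rule — branch into ~p  //  ~s.
                      branch 2.2.1.1.2.1 (add ~p):
                        ○ open, literals {p=0, s=1, t=1}.
                      branch 2.2.1.1.2.2 (add ~s):
                        × closes — contains both s and ~s.
              branch 2.2.1.2 (add ~p):
                ○ open, literals {p=0, s=1, t=1}.
          branch 2.2.2 (add ~~t):
            ~(((r & t) & (p & s)) & p): β-rule — branch into ~((r & t) & (p & s))  //  ~p.
              branch 2.2.2.1 (add ~((r & t) & (p & s))):
                ~((r & t) & (p & s)): β-rule — branch into ~(r & t)  //  ~(p & s).
                  branch 2.2.2.1.1 (add ~(r & t)):
                    ~(r & t): β-rule — branch into ~r  //  ~t.
                      branch 2.2.2.1.1.1 (add ~r):
                        ○ open, literals {r=0, t=1}.
                      branch 2.2.2.1.1.2 (add ~t):
                        × closes — contains both t and ~t.
                  branch 2.2.2.1.2 (add ~(p & s)):
                    ~(p & s): β-rule — branch into ~p  //  ~s.
                      branch 2.2.2.1.2.1 (add ~p):
                        ○ open, literals {p=0, t=1}.
                      branch 2.2.2.1.2.2 (add ~s):
                        ○ open, literals {s=0, t=1}.
              branch 2.2.2.2 (add ~p):
                ○ open, literals {p=0, t=1}.
6 branches closed, 14 open.
Each open branch fixes some atoms; the unmentioned ones are free. Counting distinct full assignments: branch {r=0, s=1, t=0} (p, q) contributes 4 new; branch {r=0, s=1, t=0} (p, q) contributes 0 new; branch {s=1, t=0} (p, r, q) contributes 4 new; branch {p=0, s=1, t=0} (r, q) contributes 0 new; branch {p=0, s=1, t=0} (r, q) contributes 0 new; branch {r=0, s=1, t=1} (p, q) contributes 4 new; branch {r=0, t=1} (s, p, q) contributes 4 new; branch {r=0, s=1, t=1} (p, q) contributes 0 new; branch {p=0, s=1, t=1} (r, q) contributes 2 new; branch {p=0, s=1, t=1} (r, q) contributes 0 new; branch {r=0, t=1} (s, p, q) contributes 0 new; branch {p=0, t=1} (s, r, q) contributes 2 new; branch {s=0, t=1} (p, r, q) contributes 2 new; branch {p=0, t=1} (s, r, q) contributes 0 new. Total: 22.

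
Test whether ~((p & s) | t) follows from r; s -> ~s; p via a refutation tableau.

Initial set: {r; (s -> ~s); p; ~~((p & s) | t)}.
(s -> ~s): β-rule — branch into ~s  //  ~s.
  branch 1 (add ~s):
    ~~((p & s) | t): β-rule — branch into (p & s)  //  t.
      branch 1.1 (add (p & s)):
        (p & s): α-rule — add p, s.
        × closes — contains both s and ~s.
      branch 1.2 (add t):
        ○ open, literals {p=true, r=true, s=false, t=true}.
  branch 2 (add ~s):
    ~~((p & s) | t): β-rule — branch into (p & s)  //  t.
      branch 2.1 (add (p & s)):
        (p & s): α-rule — add p, s.
        × closes — contains both s and ~s.
      branch 2.2 (add t):
        ○ open, literals {p=true, r=true, s=false, t=true}.
2 branches closed, 2 open.
An open branch gives a countermodel: p=true, r=true, s=false, t=true (unmentioned atoms arbitrary); the premises hold there but the conclusion fails.

No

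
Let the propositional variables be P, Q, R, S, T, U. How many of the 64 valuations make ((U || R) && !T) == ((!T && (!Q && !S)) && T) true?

40

Initial set: {(((U || R) && !T) == ((!T && (!Q && !S)) && T))}.
(((U || R) && !T) == ((!T && (!Q && !S)) && T)): β-rule — branch into ((U || R) && !T), ((!T && (!Q && !S)) && T)  //  !((U || R) && !T), !((!T && (!Q && !S)) && T).
  branch 1 (add ((U || R) && !T), ((!T && (!Q && !S)) && T)):
    ((U || R) && !T): α-rule — add (U || R), !T.
    ((!T && (!Q && !S)) && T): α-rule — add (!T && (!Q && !S)), T.
    × closes — contains both T and !T.
  branch 2 (add !((U || R) && !T), !((!T && (!Q && !S)) && T)):
    !((U || R) && !T): β-rule — branch into !(U || R)  //  !!T.
      branch 2.1 (add !(U || R)):
        !(U || R): α-rule — add !U, !R.
        !((!T && (!Q && !S)) && T): β-rule — branch into !(!T && (!Q && !S))  //  !T.
          branch 2.1.1 (add !(!T && (!Q && !S))):
            !(!T && (!Q && !S)): β-rule — branch into !!T  //  !(!Q && !S).
              branch 2.1.1.1 (add !!T):
                ○ open, literals {R=false, T=true, U=false}.
              branch 2.1.1.2 (add !(!Q && !S)):
                !(!Q && !S): β-rule — branch into !!Q  //  !!S.
                  branch 2.1.1.2.1 (add !!Q):
                    ○ open, literals {Q=true, R=false, U=false}.
                  branch 2.1.1.2.2 (add !!S):
                    ○ open, literals {R=false, S=true, U=false}.
          branch 2.1.2 (add !T):
            ○ open, literals {R=false, T=false, U=false}.
      branch 2.2 (add !!T):
        !((!T && (!Q && !S)) && T): β-rule — branch into !(!T && (!Q && !S))  //  !T.
          branch 2.2.1 (add !(!T && (!Q && !S))):
            !(!T && (!Q && !S)): β-rule — branch into !!T  //  !(!Q && !S).
              branch 2.2.1.1 (add !!T):
                ○ open, literals {T=true}.
              branch 2.2.1.2 (add !(!Q && !S)):
                !(!Q && !S): β-rule — branch into !!Q  //  !!S.
                  branch 2.2.1.2.1 (add !!Q):
                    ○ open, literals {Q=true, T=true}.
                  branch 2.2.1.2.2 (add !!S):
                    ○ open, literals {S=true, T=true}.
          branch 2.2.2 (add !T):
            × closes — contains both T and !T.
2 branches closed, 7 open.
Each open branch fixes some atoms; the unmentioned ones are free. Counting distinct full assignments: branch {R=false, T=true, U=false} (P, Q, S) contributes 8 new; branch {Q=true, R=false, U=false} (P, S, T) contributes 4 new; branch {R=false, S=true, U=false} (P, Q, T) contributes 2 new; branch {R=false, T=false, U=false} (P, Q, S) contributes 2 new; branch {T=true} (P, Q, R, S, U) contributes 24 new; branch {Q=true, T=true} (P, R, S, U) contributes 0 new; branch {S=true, T=true} (P, Q, R, U) contributes 0 new. Total: 40.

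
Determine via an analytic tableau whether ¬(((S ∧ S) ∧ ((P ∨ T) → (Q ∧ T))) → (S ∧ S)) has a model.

Initial set: {¬(((S ∧ S) ∧ ((P ∨ T) → (Q ∧ T))) → (S ∧ S))}.
¬(((S ∧ S) ∧ ((P ∨ T) → (Q ∧ T))) → (S ∧ S)): α-rule — add ((S ∧ S) ∧ ((P ∨ T) → (Q ∧ T))), ¬(S ∧ S).
((S ∧ S) ∧ ((P ∨ T) → (Q ∧ T))): α-rule — add (S ∧ S), ((P ∨ T) → (Q ∧ T)).
(S ∧ S): α-rule — add S, S.
¬(S ∧ S): β-rule — branch into ¬S  //  ¬S.
  branch 1 (add ¬S):
    × closes — contains both S and ¬S.
  branch 2 (add ¬S):
    × closes — contains both S and ¬S.
All 2 branches close.
Every branch closed; the formula is unsatisfiable.

Unsatisfiable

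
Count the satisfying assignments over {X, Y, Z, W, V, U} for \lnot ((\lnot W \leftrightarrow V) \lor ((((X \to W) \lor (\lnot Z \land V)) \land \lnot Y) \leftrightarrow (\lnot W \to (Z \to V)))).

16

Initial set: {\lnot ((\lnot W \leftrightarrow V) \lor ((((X \to W) \lor (\lnot Z \land V)) \land \lnot Y) \leftrightarrow (\lnot W \to (Z \to V))))}.
\lnot ((\lnot W \leftrightarrow V) \lor ((((X \to W) \lor (\lnot Z \land V)) \land \lnot Y) \leftrightarrow (\lnot W \to (Z \to V)))): α-rule — add \lnot (\lnot W \leftrightarrow V), \lnot ((((X \to W) \lor (\lnot Z \land V)) \land \lnot Y) \leftrightarrow (\lnot W \to (Z \to V))).
\lnot (\lnot W \leftrightarrow V): β-rule — branch into \lnot W, \lnot V  //  \lnot \lnot W, V.
  branch 1 (add \lnot W, \lnot V):
    \lnot ((((X \to W) \lor (\lnot Z \land V)) \land \lnot Y) \leftrightarrow (\lnot W \to (Z \to V))): β-rule — branch into (((X \to W) \lor (\lnot Z \land V)) \land \lnot Y), \lnot (\lnot W \to (Z \to V))  //  \lnot (((X \to W) \lor (\lnot Z \land V)) \land \lnot Y), (\lnot W \to (Z \to V)).
      branch 1.1 (add (((X \to W) \lor (\lnot Z \land V)) \land \lnot Y), \lnot (\lnot W \to (Z \to V))):
        (((X \to W) \lor (\lnot Z \land V)) \land \lnot Y): α-rule — add ((X \to W) \lor (\lnot Z \land V)), \lnot Y.
        \lnot (\lnot W \to (Z \to V)): α-rule — add \lnot W, \lnot (Z \to V).
        \lnot (Z \to V): α-rule — add Z, \lnot V.
        ((X \to W) \lor (\lnot Z \land V)): β-rule — branch into (X \to W)  //  (\lnot Z \land V).
          branch 1.1.1 (add (X \to W)):
            (X \to W): β-rule — branch into \lnot X  //  W.
              branch 1.1.1.1 (add \lnot X):
                ○ open, literals {V=0, W=0, X=0, Y=0, Z=1}.
              branch 1.1.1.2 (add W):
                × closes — contains both W and \lnot W.
          branch 1.1.2 (add (\lnot Z \land V)):
            (\lnot Z \land V): α-rule — add \lnot Z, V.
            × closes — contains both Z and \lnot Z.
      branch 1.2 (add \lnot (((X \to W) \lor (\lnot Z \land V)) \land \lnot Y), (\lnot W \to (Z \to V))):
        \lnot (((X \to W) \lor (\lnot Z \land V)) \land \lnot Y): β-rule — branch into \lnot ((X \to W) \lor (\lnot Z \land V))  //  \lnot \lnot Y.
          branch 1.2.1 (add \lnot ((X \to W) \lor (\lnot Z \land V))):
            \lnot ((X \to W) \lor (\lnot Z \land V)): α-rule — add \lnot (X \to W), \lnot (\lnot Z \land V).
            \lnot (X \to W): α-rule — add X, \lnot W.
            (\lnot W \to (Z \to V)): β-rule — branch into \lnot \lnot W  //  (Z \to V).
              branch 1.2.1.1 (add \lnot \lnot W):
                × closes — contains both W and \lnot W.
              branch 1.2.1.2 (add (Z \to V)):
                \lnot (\lnot Z \land V): β-rule — branch into \lnot \lnot Z  //  \lnot V.
                  branch 1.2.1.2.1 (add \lnot \lnot Z):
                    (Z \to V): β-rule — branch into \lnot Z  //  V.
                      branch 1.2.1.2.1.1 (add \lnot Z):
                        × closes — contains both Z and \lnot Z.
                      branch 1.2.1.2.1.2 (add V):
                        × closes — contains both V and \lnot V.
                  branch 1.2.1.2.2 (add \lnot V):
                    (Z \to V): β-rule — branch into \lnot Z  //  V.
                      branch 1.2.1.2.2.1 (add \lnot Z):
                        ○ open, literals {V=0, W=0, X=1, Z=0}.
                      branch 1.2.1.2.2.2 (add V):
                        × closes — contains both V and \lnot V.
          branch 1.2.2 (add \lnot \lnot Y):
            (\lnot W \to (Z \to V)): β-rule — branch into \lnot \lnot W  //  (Z \to V).
              branch 1.2.2.1 (add \lnot \lnot W):
                × closes — contains both W and \lnot W.
              branch 1.2.2.2 (add (Z \to V)):
                (Z \to V): β-rule — branch into \lnot Z  //  V.
                  branch 1.2.2.2.1 (add \lnot Z):
                    ○ open, literals {V=0, W=0, Y=1, Z=0}.
                  branch 1.2.2.2.2 (add V):
                    × closes — contains both V and \lnot V.
  branch 2 (add \lnot \lnot W, V):
    \lnot ((((X \to W) \lor (\lnot Z \land V)) \land \lnot Y) \leftrightarrow (\lnot W \to (Z \to V))): β-rule — branch into (((X \to W) \lor (\lnot Z \land V)) \land \lnot Y), \lnot (\lnot W \to (Z \to V))  //  \lnot (((X \to W) \lor (\lnot Z \land V)) \land \lnot Y), (\lnot W \to (Z \to V)).
      branch 2.1 (add (((X \to W) \lor (\lnot Z \land V)) \land \lnot Y), \lnot (\lnot W \to (Z \to V))):
        (((X \to W) \lor (\lnot Z \land V)) \land \lnot Y): α-rule — add ((X \to W) \lor (\lnot Z \land V)), \lnot Y.
        \lnot (\lnot W \to (Z \to V)): α-rule — add \lnot W, \lnot (Z \to V).
        × closes — contains both W and \lnot W.
      branch 2.2 (add \lnot (((X \to W) \lor (\lnot Z \land V)) \land \lnot Y), (\lnot W \to (Z \to V))):
        \lnot (((X \to W) \lor (\lnot Z \land V)) \land \lnot Y): β-rule — branch into \lnot ((X \to W) \lor (\lnot Z \land V))  //  \lnot \lnot Y.
          branch 2.2.1 (add \lnot ((X \to W) \lor (\lnot Z \land V))):
            \lnot ((X \to W) \lor (\lnot Z \land V)): α-rule — add \lnot (X \to W), \lnot (\lnot Z \land V).
            \lnot (X \to W): α-rule — add X, \lnot W.
            × closes — contains both W and \lnot W.
          branch 2.2.2 (add \lnot \lnot Y):
            (\lnot W \to (Z \to V)): β-rule — branch into \lnot \lnot W  //  (Z \to V).
              branch 2.2.2.1 (add \lnot \lnot W):
                ○ open, literals {V=1, W=1, Y=1}.
              branch 2.2.2.2 (add (Z \to V)):
                (Z \to V): β-rule — branch into \lnot Z  //  V.
                  branch 2.2.2.2.1 (add \lnot Z):
                    ○ open, literals {V=1, W=1, Y=1, Z=0}.
                  branch 2.2.2.2.2 (add V):
                    ○ open, literals {V=1, W=1, Y=1}.
10 branches closed, 6 open.
Each open branch fixes some atoms; the unmentioned ones are free. Counting distinct full assignments: branch {V=0, W=0, X=0, Y=0, Z=1} (U) contributes 2 new; branch {V=0, W=0, X=1, Z=0} (Y, U) contributes 4 new; branch {V=0, W=0, Y=1, Z=0} (X, U) contributes 2 new; branch {V=1, W=1, Y=1} (X, Z, U) contributes 8 new; branch {V=1, W=1, Y=1, Z=0} (X, U) contributes 0 new; branch {V=1, W=1, Y=1} (X, Z, U) contributes 0 new. Total: 16.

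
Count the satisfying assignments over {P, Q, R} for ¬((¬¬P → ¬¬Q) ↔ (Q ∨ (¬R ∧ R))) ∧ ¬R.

Initial set: {(¬((¬¬P → ¬¬Q) ↔ (Q ∨ (¬R ∧ R))) ∧ ¬R)}.
(¬((¬¬P → ¬¬Q) ↔ (Q ∨ (¬R ∧ R))) ∧ ¬R): α-rule — add ¬((¬¬P → ¬¬Q) ↔ (Q ∨ (¬R ∧ R))), ¬R.
¬((¬¬P → ¬¬Q) ↔ (Q ∨ (¬R ∧ R))): β-rule — branch into (¬¬P → ¬¬Q), ¬(Q ∨ (¬R ∧ R))  //  ¬(¬¬P → ¬¬Q), (Q ∨ (¬R ∧ R)).
  branch 1 (add (¬¬P → ¬¬Q), ¬(Q ∨ (¬R ∧ R))):
    ¬(Q ∨ (¬R ∧ R)): α-rule — add ¬Q, ¬(¬R ∧ R).
    (¬¬P → ¬¬Q): β-rule — branch into ¬¬¬P  //  ¬¬Q.
      branch 1.1 (add ¬¬¬P):
        ¬¬¬P: drop double negation, giving ¬P.
        ¬(¬R ∧ R): β-rule — branch into ¬¬R  //  ¬R.
          branch 1.1.1 (add ¬¬R):
            × closes — contains both R and ¬R.
          branch 1.1.2 (add ¬R):
            ○ open, literals {P=F, Q=F, R=F}.
      branch 1.2 (add ¬¬Q):
        ¬¬Q: drop double negation, giving Q.
        × closes — contains both Q and ¬Q.
  branch 2 (add ¬(¬¬P → ¬¬Q), (Q ∨ (¬R ∧ R))):
    ¬(¬¬P → ¬¬Q): α-rule — add ¬¬P, ¬¬¬Q.
    ¬¬P: drop double negation, giving P.
    ¬¬¬Q: drop double negation, giving ¬Q.
    (Q ∨ (¬R ∧ R)): β-rule — branch into Q  //  (¬R ∧ R).
      branch 2.1 (add Q):
        × closes — contains both Q and ¬Q.
      branch 2.2 (add (¬R ∧ R)):
        (¬R ∧ R): α-rule — add ¬R, R.
        × closes — contains both R and ¬R.
4 branches closed, 1 open.
Each open branch fixes some atoms; the unmentioned ones are free. Counting distinct full assignments: branch {P=F, Q=F, R=F} (none free) contributes 1 new. Total: 1.

1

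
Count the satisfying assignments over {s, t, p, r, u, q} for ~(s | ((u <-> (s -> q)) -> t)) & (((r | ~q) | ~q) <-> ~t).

Initial set: {(~(s | ((u <-> (s -> q)) -> t)) & (((r | ~q) | ~q) <-> ~t))}.
(~(s | ((u <-> (s -> q)) -> t)) & (((r | ~q) | ~q) <-> ~t)): α-rule — add ~(s | ((u <-> (s -> q)) -> t)), (((r | ~q) | ~q) <-> ~t).
~(s | ((u <-> (s -> q)) -> t)): α-rule — add ~s, ~((u <-> (s -> q)) -> t).
~((u <-> (s -> q)) -> t): α-rule — add (u <-> (s -> q)), ~t.
(((r | ~q) | ~q) <-> ~t): β-rule — branch into ((r | ~q) | ~q), ~t  //  ~((r | ~q) | ~q), ~~t.
  branch 1 (add ((r | ~q) | ~q), ~t):
    (u <-> (s -> q)): β-rule — branch into u, (s -> q)  //  ~u, ~(s -> q).
      branch 1.1 (add u, (s -> q)):
        ((r | ~q) | ~q): β-rule — branch into (r | ~q)  //  ~q.
          branch 1.1.1 (add (r | ~q)):
            (s -> q): β-rule — branch into ~s  //  q.
              branch 1.1.1.1 (add ~s):
                (r | ~q): β-rule — branch into r  //  ~q.
                  branch 1.1.1.1.1 (add r):
                    ○ open, literals {r=T, s=F, t=F, u=T}.
                  branch 1.1.1.1.2 (add ~q):
                    ○ open, literals {q=F, s=F, t=F, u=T}.
              branch 1.1.1.2 (add q):
                (r | ~q): β-rule — branch into r  //  ~q.
                  branch 1.1.1.2.1 (add r):
                    ○ open, literals {q=T, r=T, s=F, t=F, u=T}.
                  branch 1.1.1.2.2 (add ~q):
                    × closes — contains both q and ~q.
          branch 1.1.2 (add ~q):
            (s -> q): β-rule — branch into ~s  //  q.
              branch 1.1.2.1 (add ~s):
                ○ open, literals {q=F, s=F, t=F, u=T}.
              branch 1.1.2.2 (add q):
                × closes — contains both q and ~q.
      branch 1.2 (add ~u, ~(s -> q)):
        ~(s -> q): α-rule — add s, ~q.
        × closes — contains both s and ~s.
  branch 2 (add ~((r | ~q) | ~q), ~~t):
    × closes — contains both t and ~t.
4 branches closed, 4 open.
Each open branch fixes some atoms; the unmentioned ones are free. Counting distinct full assignments: branch {r=T, s=F, t=F, u=T} (p, q) contributes 4 new; branch {q=F, s=F, t=F, u=T} (p, r) contributes 2 new; branch {q=T, r=T, s=F, t=F, u=T} (p) contributes 0 new; branch {q=F, s=F, t=F, u=T} (p, r) contributes 0 new. Total: 6.

6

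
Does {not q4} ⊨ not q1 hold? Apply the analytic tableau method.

No

Initial set: {not q4; not not q1}.
○ open, literals {q1=true, q4=false}.
0 branches closed, 1 open.
An open branch gives a countermodel: q1=true, q4=false (unmentioned atoms arbitrary); the premises hold there but the conclusion fails.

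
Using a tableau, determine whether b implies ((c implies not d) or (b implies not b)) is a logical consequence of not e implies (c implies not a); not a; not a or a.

No

Initial set: {T (not e implies (c implies not a)); T not a; T (not a or a); F (b implies ((c implies not d) or (b implies not b)))}.
F (b implies ((c implies not d) or (b implies not b))): α-rule — add T b, F ((c implies not d) or (b implies not b)).
F ((c implies not d) or (b implies not b)): α-rule — add F (c implies not d), F (b implies not b).
F (c implies not d): α-rule — add T c, F not d.
F (b implies not b): α-rule — add T b, F not b.
T (not e implies (c implies not a)): β-rule — branch into F not e  //  T (c implies not a).
  branch 1 (add F not e):
    T (not a or a): β-rule — branch into T not a  //  T a.
      branch 1.1 (add T not a):
        ○ open, literals {a=0, b=1, c=1, d=1, e=1}.
      branch 1.2 (add T a):
        × closes — contains both a and not a.
  branch 2 (add T (c implies not a)):
    T (not a or a): β-rule — branch into T not a  //  T a.
      branch 2.1 (add T not a):
        T (c implies not a): β-rule — branch into F c  //  T not a.
          branch 2.1.1 (add F c):
            × closes — contains both c and not c.
          branch 2.1.2 (add T not a):
            ○ open, literals {a=0, b=1, c=1, d=1}.
      branch 2.2 (add T a):
        × closes — contains both a and not a.
3 branches closed, 2 open.
An open branch gives a countermodel: a=0, b=1, c=1, d=1, e=1 (unmentioned atoms arbitrary); the premises hold there but the conclusion fails.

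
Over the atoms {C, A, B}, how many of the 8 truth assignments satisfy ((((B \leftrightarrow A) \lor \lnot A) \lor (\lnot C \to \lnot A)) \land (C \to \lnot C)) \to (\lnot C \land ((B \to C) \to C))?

7

Initial set: {(((((B \leftrightarrow A) \lor \lnot A) \lor (\lnot C \to \lnot A)) \land (C \to \lnot C)) \to (\lnot C \land ((B \to C) \to C)))}.
(((((B \leftrightarrow A) \lor \lnot A) \lor (\lnot C \to \lnot A)) \land (C \to \lnot C)) \to (\lnot C \land ((B \to C) \to C))): β-rule — branch into \lnot ((((B \leftrightarrow A) \lor \lnot A) \lor (\lnot C \to \lnot A)) \land (C \to \lnot C))  //  (\lnot C \land ((B \to C) \to C)).
  branch 1 (add \lnot ((((B \leftrightarrow A) \lor \lnot A) \lor (\lnot C \to \lnot A)) \land (C \to \lnot C))):
    \lnot ((((B \leftrightarrow A) \lor \lnot A) \lor (\lnot C \to \lnot A)) \land (C \to \lnot C)): β-rule — branch into \lnot (((B \leftrightarrow A) \lor \lnot A) \lor (\lnot C \to \lnot A))  //  \lnot (C \to \lnot C).
      branch 1.1 (add \lnot (((B \leftrightarrow A) \lor \lnot A) \lor (\lnot C \to \lnot A))):
        \lnot (((B \leftrightarrow A) \lor \lnot A) \lor (\lnot C \to \lnot A)): α-rule — add \lnot ((B \leftrightarrow A) \lor \lnot A), \lnot (\lnot C \to \lnot A).
        \lnot ((B \leftrightarrow A) \lor \lnot A): α-rule — add \lnot (B \leftrightarrow A), \lnot \lnot A.
        \lnot (\lnot C \to \lnot A): α-rule — add \lnot C, \lnot \lnot A.
        \lnot (B \leftrightarrow A): β-rule — branch into B, \lnot A  //  \lnot B, A.
          branch 1.1.1 (add B, \lnot A):
            × closes — contains both A and \lnot A.
          branch 1.1.2 (add \lnot B, A):
            ○ open, literals {A=true, B=false, C=false}.
      branch 1.2 (add \lnot (C \to \lnot C)):
        \lnot (C \to \lnot C): α-rule — add C, \lnot \lnot C.
        ○ open, literals {C=true}.
  branch 2 (add (\lnot C \land ((B \to C) \to C))):
    (\lnot C \land ((B \to C) \to C)): α-rule — add \lnot C, ((B \to C) \to C).
    ((B \to C) \to C): β-rule — branch into \lnot (B \to C)  //  C.
      branch 2.1 (add \lnot (B \to C)):
        \lnot (B \to C): α-rule — add B, \lnot C.
        ○ open, literals {B=true, C=false}.
      branch 2.2 (add C):
        × closes — contains both C and \lnot C.
2 branches closed, 3 open.
Each open branch fixes some atoms; the unmentioned ones are free. Counting distinct full assignments: branch {A=true, B=false, C=false} (none free) contributes 1 new; branch {C=true} (A, B) contributes 4 new; branch {B=true, C=false} (A) contributes 2 new. Total: 7.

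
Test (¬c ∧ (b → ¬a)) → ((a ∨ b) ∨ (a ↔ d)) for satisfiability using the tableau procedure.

Initial set: {((¬c ∧ (b → ¬a)) → ((a ∨ b) ∨ (a ↔ d)))}.
((¬c ∧ (b → ¬a)) → ((a ∨ b) ∨ (a ↔ d))): β-rule — branch into ¬(¬c ∧ (b → ¬a))  //  ((a ∨ b) ∨ (a ↔ d)).
  branch 1 (add ¬(¬c ∧ (b → ¬a))):
    ¬(¬c ∧ (b → ¬a)): β-rule — branch into ¬¬c  //  ¬(b → ¬a).
      branch 1.1 (add ¬¬c):
        ○ open, literals {c=true}.
      branch 1.2 (add ¬(b → ¬a)):
        ¬(b → ¬a): α-rule — add b, ¬¬a.
        ○ open, literals {a=true, b=true}.
  branch 2 (add ((a ∨ b) ∨ (a ↔ d))):
    ((a ∨ b) ∨ (a ↔ d)): β-rule — branch into (a ∨ b)  //  (a ↔ d).
      branch 2.1 (add (a ∨ b)):
        (a ∨ b): β-rule — branch into a  //  b.
          branch 2.1.1 (add a):
            ○ open, literals {a=true}.
          branch 2.1.2 (add b):
            ○ open, literals {b=true}.
      branch 2.2 (add (a ↔ d)):
        (a ↔ d): β-rule — branch into a, d  //  ¬a, ¬d.
          branch 2.2.1 (add a, d):
            ○ open, literals {a=true, d=true}.
          branch 2.2.2 (add ¬a, ¬d):
            ○ open, literals {a=false, d=false}.
0 branches closed, 6 open.
An open branch gives a satisfying assignment: c=true.

Satisfiable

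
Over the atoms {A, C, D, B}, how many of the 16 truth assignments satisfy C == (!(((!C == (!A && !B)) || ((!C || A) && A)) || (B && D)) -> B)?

6

Initial set: {(C == (!(((!C == (!A && !B)) || ((!C || A) && A)) || (B && D)) -> B))}.
(C == (!(((!C == (!A && !B)) || ((!C || A) && A)) || (B && D)) -> B)): β-rule — branch into C, (!(((!C == (!A && !B)) || ((!C || A) && A)) || (B && D)) -> B)  //  !C, !(!(((!C == (!A && !B)) || ((!C || A) && A)) || (B && D)) -> B).
  branch 1 (add C, (!(((!C == (!A && !B)) || ((!C || A) && A)) || (B && D)) -> B)):
    (!(((!C == (!A && !B)) || ((!C || A) && A)) || (B && D)) -> B): β-rule — branch into !!(((!C == (!A && !B)) || ((!C || A) && A)) || (B && D))  //  B.
      branch 1.1 (add !!(((!C == (!A && !B)) || ((!C || A) && A)) || (B && D))):
        !!(((!C == (!A && !B)) || ((!C || A) && A)) || (B && D)): β-rule — branch into ((!C == (!A && !B)) || ((!C || A) && A))  //  (B && D).
          branch 1.1.1 (add ((!C == (!A && !B)) || ((!C || A) && A))):
            ((!C == (!A && !B)) || ((!C || A) && A)): β-rule — branch into (!C == (!A && !B))  //  ((!C || A) && A).
              branch 1.1.1.1 (add (!C == (!A && !B))):
                (!C == (!A && !B)): β-rule — branch into !C, (!A && !B)  //  !!C, !(!A && !B).
                  branch 1.1.1.1.1 (add !C, (!A && !B)):
                    × closes — contains both C and !C.
                  branch 1.1.1.1.2 (add !!C, !(!A && !B)):
                    !(!A && !B): β-rule — branch into !!A  //  !!B.
                      branch 1.1.1.1.2.1 (add !!A):
                        ○ open, literals {A=1, C=1}.
                      branch 1.1.1.1.2.2 (add !!B):
                        ○ open, literals {B=1, C=1}.
              branch 1.1.1.2 (add ((!C || A) && A)):
                ((!C || A) && A): α-rule — add (!C || A), A.
                (!C || A): β-rule — branch into !C  //  A.
                  branch 1.1.1.2.1 (add !C):
                    × closes — contains both C and !C.
                  branch 1.1.1.2.2 (add A):
                    ○ open, literals {A=1, C=1}.
          branch 1.1.2 (add (B && D)):
            (B && D): α-rule — add B, D.
            ○ open, literals {B=1, C=1, D=1}.
      branch 1.2 (add B):
        ○ open, literals {B=1, C=1}.
  branch 2 (add !C, !(!(((!C == (!A && !B)) || ((!C || A) && A)) || (B && D)) -> B)):
    !(!(((!C == (!A && !B)) || ((!C || A) && A)) || (B && D)) -> B): α-rule — add !(((!C == (!A && !B)) || ((!C || A) && A)) || (B && D)), !B.
    !(((!C == (!A && !B)) || ((!C || A) && A)) || (B && D)): α-rule — add !((!C == (!A && !B)) || ((!C || A) && A)), !(B && D).
    !((!C == (!A && !B)) || ((!C || A) && A)): α-rule — add !(!C == (!A && !B)), !((!C || A) && A).
    !(B && D): β-rule — branch into !B  //  !D.
      branch 2.1 (add !B):
        !(!C == (!A && !B)): β-rule — branch into !C, !(!A && !B)  //  !!C, (!A && !B).
          branch 2.1.1 (add !C, !(!A && !B)):
            !((!C || A) && A): β-rule — branch into !(!C || A)  //  !A.
              branch 2.1.1.1 (add !(!C || A)):
                !(!C || A): α-rule — add !!C, !A.
                × closes — contains both C and !C.
              branch 2.1.1.2 (add !A):
                !(!A && !B): β-rule — branch into !!A  //  !!B.
                  branch 2.1.1.2.1 (add !!A):
                    × closes — contains both A and !A.
                  branch 2.1.1.2.2 (add !!B):
                    × closes — contains both B and !B.
          branch 2.1.2 (add !!C, (!A && !B)):
            × closes — contains both C and !C.
      branch 2.2 (add !D):
        !(!C == (!A && !B)): β-rule — branch into !C, !(!A && !B)  //  !!C, (!A && !B).
          branch 2.2.1 (add !C, !(!A && !B)):
            !((!C || A) && A): β-rule — branch into !(!C || A)  //  !A.
              branch 2.2.1.1 (add !(!C || A)):
                !(!C || A): α-rule — add !!C, !A.
                × closes — contains both C and !C.
              branch 2.2.1.2 (add !A):
                !(!A && !B): β-rule — branch into !!A  //  !!B.
                  branch 2.2.1.2.1 (add !!A):
                    × closes — contains both A and !A.
                  branch 2.2.1.2.2 (add !!B):
                    × closes — contains both B and !B.
          branch 2.2.2 (add !!C, (!A && !B)):
            × closes — contains both C and !C.
10 branches closed, 5 open.
Each open branch fixes some atoms; the unmentioned ones are free. Counting distinct full assignments: branch {A=1, C=1} (D, B) contributes 4 new; branch {B=1, C=1} (A, D) contributes 2 new; branch {A=1, C=1} (D, B) contributes 0 new; branch {B=1, C=1, D=1} (A) contributes 0 new; branch {B=1, C=1} (A, D) contributes 0 new. Total: 6.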